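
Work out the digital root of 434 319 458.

5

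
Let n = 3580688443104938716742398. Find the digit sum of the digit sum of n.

4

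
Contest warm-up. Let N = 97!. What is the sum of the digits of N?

97! = 96192759682482119853328425949563698712343813919172976158104477319333745612481875498805879175589072651261284189679678167647067832320000000000000000000000
Sum of its 152 digits: 648.

648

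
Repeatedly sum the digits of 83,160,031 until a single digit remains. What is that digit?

8+3+1+6+0+0+3+1 = 22
2+2 = 4
(Equivalently, 83,160,031 mod 9 = 4.)

4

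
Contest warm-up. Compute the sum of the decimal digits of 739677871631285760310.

7+3+9+6+7+7+8+7+1+6+3+1+2+8+5+7+6+0+3+1+0 = 97

97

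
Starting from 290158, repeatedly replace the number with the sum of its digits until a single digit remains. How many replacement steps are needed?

290158 → 25 → 7 (2 steps)

2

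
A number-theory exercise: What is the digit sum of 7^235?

952

7^235 = 3963139900210561731523398928530637298094788065266356809017937107449348934442416116515113446249031497473582567399518465936555383233938368079497625966988611738127819219623828439774036655232918838785943
Sum of its 199 digits: 952.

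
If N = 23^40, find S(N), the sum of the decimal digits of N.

238

23^40 = 2945190837423705167875564697729320458241471826430830401
Sum of its 55 digits: 238.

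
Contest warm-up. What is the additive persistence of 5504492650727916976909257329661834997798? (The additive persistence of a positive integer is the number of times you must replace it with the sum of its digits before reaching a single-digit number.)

3

5504492650727916976909257329661834997798 → 217 → 10 → 1 (3 steps)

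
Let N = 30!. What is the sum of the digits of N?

117

30! = 265252859812191058636308480000000
Sum of its 33 digits: 117.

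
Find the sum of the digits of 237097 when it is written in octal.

237097 in base 8 is 717051.
Digit sum: 7+1+7+0+5+1 = 21.

21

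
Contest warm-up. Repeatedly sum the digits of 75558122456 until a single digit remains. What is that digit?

5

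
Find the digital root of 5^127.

The digital root of n equals n mod 9 (or 9 when 9 | n), so we need 5^127 mod 9.
5^127 ≡ 5 (mod 9), so the digital root is 5.

5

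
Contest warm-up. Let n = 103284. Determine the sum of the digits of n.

18

1+0+3+2+8+4 = 18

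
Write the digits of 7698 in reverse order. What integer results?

8967

Reversing 7698 gives 8967.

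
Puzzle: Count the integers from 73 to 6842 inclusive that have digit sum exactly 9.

202

The integers in [73, 6842] that have digit sum exactly 9: 81, 90, 108, 117, 126, 135, …, 6210, 6300.
202 qualify.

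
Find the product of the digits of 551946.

5400

5×5×1×9×4×6 = 5400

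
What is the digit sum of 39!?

189

39! = 20397882081197443358640281739902897356800000000
Sum of its 47 digits: 189.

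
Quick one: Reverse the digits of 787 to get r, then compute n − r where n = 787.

0

Reverse of 787 is 787.
787 − 787 = 0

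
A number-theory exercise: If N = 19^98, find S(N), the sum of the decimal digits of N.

19^98 = 207899236006238184053897478817345959941949970733821434344412393169256179768914283858310015963687575474157940874998426913131241
Sum of its 126 digits: 604.

604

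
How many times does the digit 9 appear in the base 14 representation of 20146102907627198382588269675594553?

4

20146102907627198382588269675594553 in base 14 is B922B22889C7974750AB4748A77289.
The digit 9 appears 4 times.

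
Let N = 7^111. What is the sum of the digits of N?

7^111 = 6395616902086330871188734563757147747206120639379264111663688413923638931144802923407085906743
Sum of its 94 digits: 415.

415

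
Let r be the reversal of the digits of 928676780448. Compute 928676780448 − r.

Reverse of 928676780448 is 844087676829.
928676780448 − 844087676829 = 84589103619

84589103619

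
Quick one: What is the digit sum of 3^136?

3^136 = 77355401014542844188348446843727534965514746256921793516785161121
Sum of its 65 digits: 288.

288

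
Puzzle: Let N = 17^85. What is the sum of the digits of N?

458

17^85 = 387398841060856728666481830078934303451511026537231722901062889198807651406663242475428593734254127224657
Sum of its 105 digits: 458.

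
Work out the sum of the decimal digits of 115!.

648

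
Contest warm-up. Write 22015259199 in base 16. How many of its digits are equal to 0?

22015259199 in base 16 is 52036323F.
The digit 0 appears 1 time.

1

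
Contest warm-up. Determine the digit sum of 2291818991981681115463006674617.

140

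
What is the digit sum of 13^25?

13^25 = 7056410014866816666030739693
Sum of its 28 digits: 121.

121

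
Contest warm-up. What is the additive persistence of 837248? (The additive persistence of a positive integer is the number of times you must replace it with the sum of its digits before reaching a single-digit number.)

2

837248 → 32 → 5 (2 steps)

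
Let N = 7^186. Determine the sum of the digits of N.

7^186 = 15425364765854238719865682980850950480606374287625859312783428174914691263882113064915710538959556071717362843363289858942796464024227995050544648043803809649
Sum of its 158 digits: 748.

748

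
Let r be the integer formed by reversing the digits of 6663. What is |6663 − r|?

Reverse of 6663 is 3666.
|6663 − 3666| = 2997

2997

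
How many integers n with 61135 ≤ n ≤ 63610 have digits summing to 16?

122

The integers in [61135, 63610] that have digits summing to 16: 61135, 61144, 61153, 61162, 61171, 61180, …, 63601, 63610.
122 qualify.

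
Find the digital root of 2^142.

7

The digital root of n equals n mod 9 (or 9 when 9 | n), so we need 2^142 mod 9.
2^142 ≡ 7 (mod 9), so the digital root is 7.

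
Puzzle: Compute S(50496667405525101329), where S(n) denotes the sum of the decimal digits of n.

80

5+0+4+9+6+6+6+7+4+0+5+5+2+5+1+0+1+3+2+9 = 80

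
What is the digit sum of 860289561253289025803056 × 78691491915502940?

860289561253289025803056 × 78691491915502940 = 67697469054354764673076136788929628984640
Sum of its 41 digits: 221.

221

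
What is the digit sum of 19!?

45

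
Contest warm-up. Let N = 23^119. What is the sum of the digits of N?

695

23^119 = 1110740189565579131944210652315537649723157607317739477304519853524797033479771208755529164034787423430128433557316507489251210527813631273472823767216646019520487
Sum of its 163 digits: 695.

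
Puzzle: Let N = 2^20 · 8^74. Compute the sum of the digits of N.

310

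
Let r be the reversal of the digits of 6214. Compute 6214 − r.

2088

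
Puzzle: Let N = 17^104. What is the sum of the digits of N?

631

17^104 = 92616384514023830505527756621603806691702589859285587757643739913453969611054647959639422888955801421667619917987775636617851521
Sum of its 128 digits: 631.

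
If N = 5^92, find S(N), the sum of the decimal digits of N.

5^92 = 20194839173657902218540251271239327479634084738790988922119140625
Sum of its 65 digits: 286.

286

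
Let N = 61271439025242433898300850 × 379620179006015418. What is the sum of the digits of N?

198

61271439025242433898300850 × 379620179006015418 = 23259874650718691592066982264087799102505300
Sum of its 44 digits: 198.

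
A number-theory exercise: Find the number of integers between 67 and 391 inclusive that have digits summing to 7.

The integers in [67, 391] that have digits summing to 7: 70, 106, 115, 124, 133, 142, …, 331, 340.
19 qualify.

19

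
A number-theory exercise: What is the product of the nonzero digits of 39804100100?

864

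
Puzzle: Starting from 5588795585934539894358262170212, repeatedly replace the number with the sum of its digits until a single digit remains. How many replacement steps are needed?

3

5588795585934539894358262170212 → 158 → 14 → 5 (3 steps)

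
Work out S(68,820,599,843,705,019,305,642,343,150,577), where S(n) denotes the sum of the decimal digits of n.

139

6+8+8+2+0+5+9+9+8+4+3+7+0+5+0+1+9+3+0+5+6+4+2+3+4+3+1+5+0+5+7+7 = 139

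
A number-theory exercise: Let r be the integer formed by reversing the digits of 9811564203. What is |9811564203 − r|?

Reverse of 9811564203 is 3024651189.
|9811564203 − 3024651189| = 6786913014

6786913014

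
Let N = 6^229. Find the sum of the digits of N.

6^229 = 15726654210634032270656150124289021111976179122431321677974019274011382640166908546837599577148941372388499704736414965789661279241023001734088830454240828110400131666779670839296
Sum of its 179 digits: 756.

756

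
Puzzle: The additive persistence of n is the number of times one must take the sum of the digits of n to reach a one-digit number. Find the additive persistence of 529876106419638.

529876106419638 → 75 → 12 → 3 (3 steps)

3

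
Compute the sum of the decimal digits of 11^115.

533

11^115 = 575650376699493092116910832557350440914414697810613021650562728749427805118552303105583691119513951096273888597975761651
Sum of its 120 digits: 533.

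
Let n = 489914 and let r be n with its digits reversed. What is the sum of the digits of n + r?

Reversal of 489914 is 419984; 489914 + 419984 = 909898.
Digit sum of 909898: 9+0+9+8+9+8 = 43.

43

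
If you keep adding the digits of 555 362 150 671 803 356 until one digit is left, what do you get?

8

5+5+5+3+6+2+1+5+0+6+7+1+8+0+3+3+5+6 = 71
7+1 = 8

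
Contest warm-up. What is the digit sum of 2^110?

2^110 = 1298074214633706907132624082305024
Sum of its 34 digits: 121.

121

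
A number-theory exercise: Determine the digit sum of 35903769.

3+5+9+0+3+7+6+9 = 42

42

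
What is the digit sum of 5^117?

332

5^117 = 6018531076210112040799931070577897870431567650673088110124808736145496368408203125
Sum of its 82 digits: 332.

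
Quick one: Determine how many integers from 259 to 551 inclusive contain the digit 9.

The integers in [259, 551] that contain the digit 9: 259, 269, 279, 289, 290, 291, …, 539, 549.
57 qualify.

57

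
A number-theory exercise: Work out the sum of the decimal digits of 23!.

99

23! = 25852016738884976640000
Sum of its 23 digits: 99.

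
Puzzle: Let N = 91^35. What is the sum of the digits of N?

91^35 = 368509536480853695382607059492108113220321186802273367321653972527651
Sum of its 69 digits: 289.

289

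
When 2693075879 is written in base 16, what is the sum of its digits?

2693075879 in base 16 is A08513A7.
Digit sum: 10+0+8+5+1+3+10+7 = 44.

44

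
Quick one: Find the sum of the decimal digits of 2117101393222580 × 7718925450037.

2117101393222580 × 7718925450037 = 16341747824454563028210235460
Sum of its 29 digits: 107.

107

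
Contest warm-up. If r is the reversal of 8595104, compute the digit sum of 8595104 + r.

19

Reversal of 8595104 is 4015958; 8595104 + 4015958 = 12611062.
Digit sum of 12611062: 1+2+6+1+1+0+6+2 = 19.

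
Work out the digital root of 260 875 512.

9

2+6+0+8+7+5+5+1+2 = 36
3+6 = 9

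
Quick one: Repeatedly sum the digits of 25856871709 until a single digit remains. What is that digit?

2+5+8+5+6+8+7+1+7+0+9 = 58
5+8 = 13
1+3 = 4

4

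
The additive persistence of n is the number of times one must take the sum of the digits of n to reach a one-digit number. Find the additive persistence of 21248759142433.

3

21248759142433 → 55 → 10 → 1 (3 steps)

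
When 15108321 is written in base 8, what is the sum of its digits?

15108321 in base 8 is 71504341.
Digit sum: 7+1+5+0+4+3+4+1 = 25.

25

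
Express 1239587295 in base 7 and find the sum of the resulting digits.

1239587295 in base 7 is 42501214062.
Digit sum: 4+2+5+0+1+2+1+4+0+6+2 = 27.

27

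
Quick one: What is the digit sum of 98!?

639

98! = 9426890448883247745626185743057242473809693764078951663494238777294707070023223798882976159207729119823605850588608460429412647567360000000000000000000000
Sum of its 154 digits: 639.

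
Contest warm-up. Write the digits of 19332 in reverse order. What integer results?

Reversing 19332 gives 23391.

23391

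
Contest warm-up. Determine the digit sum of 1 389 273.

33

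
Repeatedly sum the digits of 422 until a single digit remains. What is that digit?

4+2+2 = 8

8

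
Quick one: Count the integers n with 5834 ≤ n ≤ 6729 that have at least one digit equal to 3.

The integers in [5834, 6729] that have at least one digit equal to 3: 5834, 5835, 5836, 5837, 5838, 5839, …, 6713, 6723.
248 qualify.

248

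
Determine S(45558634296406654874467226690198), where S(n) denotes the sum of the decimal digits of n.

161

4+5+5+5+8+6+3+4+2+9+6+4+0+6+6+5+4+8+7+4+4+6+7+2+2+6+6+9+0+1+9+8 = 161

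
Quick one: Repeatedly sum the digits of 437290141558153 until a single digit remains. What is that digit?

4

4+3+7+2+9+0+1+4+1+5+5+8+1+5+3 = 58
5+8 = 13
1+3 = 4
(Equivalently, 437290141558153 mod 9 = 4.)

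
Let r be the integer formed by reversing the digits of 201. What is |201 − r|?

Reverse of 201 is 102.
|201 − 102| = 99

99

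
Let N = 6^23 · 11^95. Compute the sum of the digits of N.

6^23 · 11^95 = 675746568288496987941015460610931914546926906456784858057727267639814564167731945007785329952689364277034535947862016
Sum of its 117 digits: 585.

585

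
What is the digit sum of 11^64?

304

11^64 = 4457915684525902395869512133369841539490161434991526715513934826241
Sum of its 67 digits: 304.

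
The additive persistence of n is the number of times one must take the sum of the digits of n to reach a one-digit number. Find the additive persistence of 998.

2

998 → 26 → 8 (2 steps)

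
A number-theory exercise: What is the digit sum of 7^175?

7^175 = 7801120791220815810240464127911180777777188182006932636111839698571603885844026671779915606471699893312656644407347632248554716494939953912586437943
Sum of its 148 digits: 682.

682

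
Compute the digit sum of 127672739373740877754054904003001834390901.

169

1+2+7+6+7+2+7+3+9+3+7+3+7+4+0+8+7+7+7+5+4+0+5+4+9+0+4+0+0+3+0+0+1+8+3+4+3+9+0+9+0+1 = 169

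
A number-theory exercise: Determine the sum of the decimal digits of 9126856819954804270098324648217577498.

188

9+1+2+6+8+5+6+8+1+9+9+5+4+8+0+4+2+7+0+0+9+8+3+2+4+6+4+8+2+1+7+5+7+7+4+9+8 = 188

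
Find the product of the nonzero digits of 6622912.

6×6×2×2×9×1×2 = 2592

2592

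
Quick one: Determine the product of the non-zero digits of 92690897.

489888

9×2×6×9×8×9×7 = 489888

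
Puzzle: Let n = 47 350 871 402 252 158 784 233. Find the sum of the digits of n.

4+7+3+5+0+8+7+1+4+0+2+2+5+2+1+5+8+7+8+4+2+3+3 = 91

91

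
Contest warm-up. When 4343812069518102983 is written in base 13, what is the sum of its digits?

4343812069518102983 in base 13 is 66B2C0436B5260849.
Digit sum: 6+6+11+2+12+0+4+3+6+11+5+2+6+0+8+4+9 = 95.

95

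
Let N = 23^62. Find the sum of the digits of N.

23^62 = 2673781001490041309406973405603767976853455333058605705774088082159330990894338162929
Sum of its 85 digits: 376.

376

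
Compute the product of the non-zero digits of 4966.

4×9×6×6 = 1296

1296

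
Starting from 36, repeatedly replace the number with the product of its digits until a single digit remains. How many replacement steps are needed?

36 → 18 → 8 (2 steps)

2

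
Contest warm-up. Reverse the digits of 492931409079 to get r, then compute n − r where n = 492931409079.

Reverse of 492931409079 is 970904139294.
492931409079 − 970904139294 = -477972730215

-477972730215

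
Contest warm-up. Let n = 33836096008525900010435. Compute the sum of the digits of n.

80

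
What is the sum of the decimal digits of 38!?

108

38! = 523022617466601111760007224100074291200000000
Sum of its 45 digits: 108.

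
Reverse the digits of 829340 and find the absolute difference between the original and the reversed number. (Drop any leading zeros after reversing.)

785412

Reverse of 829340 is 43928.
|829340 − 43928| = 785412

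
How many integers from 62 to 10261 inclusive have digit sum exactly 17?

The integers in [62, 10261] that have digit sum exactly 17: 89, 98, 179, 188, 197, 269, …, 10196, 10259.
668 qualify.

668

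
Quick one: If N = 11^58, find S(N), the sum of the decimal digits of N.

11^58 = 2516377186292711566730985912068419625116019959228909823321881
Sum of its 61 digits: 277.

277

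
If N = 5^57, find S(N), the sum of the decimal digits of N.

5^57 = 6938893903907228377647697925567626953125
Sum of its 40 digits: 215.

215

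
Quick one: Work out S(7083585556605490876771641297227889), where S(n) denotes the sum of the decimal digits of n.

177

7+0+8+3+5+8+5+5+5+6+6+0+5+4+9+0+8+7+6+7+7+1+6+4+1+2+9+7+2+2+7+8+8+9 = 177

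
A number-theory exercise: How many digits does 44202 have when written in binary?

16

44202 in base 2 is 1010110010101010, which has 16 digits.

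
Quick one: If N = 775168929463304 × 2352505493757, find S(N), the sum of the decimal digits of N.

114

775168929463304 × 2352505493757 = 1823589165152155081532593128
Sum of its 28 digits: 114.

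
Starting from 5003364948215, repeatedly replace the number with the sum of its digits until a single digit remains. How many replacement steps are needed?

5003364948215 → 50 → 5 (2 steps)

2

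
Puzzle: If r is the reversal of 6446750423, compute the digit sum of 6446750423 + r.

Reversal of 6446750423 is 3240576446; 6446750423 + 3240576446 = 9687326869.
Digit sum of 9687326869: 9+6+8+7+3+2+6+8+6+9 = 64.

64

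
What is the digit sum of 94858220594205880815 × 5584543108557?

94858220594205880815 × 5584543108557 = 529739822109352145309450348633955
Sum of its 33 digits: 144.

144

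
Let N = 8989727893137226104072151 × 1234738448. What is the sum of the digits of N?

158

8989727893137226104072151 × 1234738448 = 11099962666714568410767134205761648
Sum of its 35 digits: 158.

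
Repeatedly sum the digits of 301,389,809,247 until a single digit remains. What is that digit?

3+0+1+3+8+9+8+0+9+2+4+7 = 54
5+4 = 9

9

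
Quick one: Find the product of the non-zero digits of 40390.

4×3×9 = 108

108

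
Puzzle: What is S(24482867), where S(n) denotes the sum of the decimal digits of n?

2+4+4+8+2+8+6+7 = 41

41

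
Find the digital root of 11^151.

2

The digital root of n equals n mod 9 (or 9 when 9 | n), so we need 11^151 mod 9.
11^151 ≡ 2 (mod 9), so the digital root is 2.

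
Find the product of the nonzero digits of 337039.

3×3×7×3×9 = 1701

1701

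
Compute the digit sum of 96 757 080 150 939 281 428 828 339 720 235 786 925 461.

9+6+7+5+7+0+8+0+1+5+0+9+3+9+2+8+1+4+2+8+8+2+8+3+3+9+7+2+0+2+3+5+7+8+6+9+2+5+4+6+1 = 194

194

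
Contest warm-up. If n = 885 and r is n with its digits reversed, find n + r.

1473

Reverse of 885 is 588.
885 + 588 = 1473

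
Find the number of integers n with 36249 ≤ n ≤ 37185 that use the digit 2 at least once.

221

The integers in [36249, 37185] that use the digit 2 at least once: 36249, 36250, 36251, 36252, 36253, 36254, …, 37172, 37182.
221 qualify.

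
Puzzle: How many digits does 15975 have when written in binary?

14

15975 in base 2 is 11111001100111, which has 14 digits.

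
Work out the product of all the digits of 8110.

0

8×1×1×0 = 0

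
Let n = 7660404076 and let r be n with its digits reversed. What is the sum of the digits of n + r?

44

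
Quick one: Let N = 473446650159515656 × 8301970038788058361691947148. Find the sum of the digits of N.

215

473446650159515656 × 8301970038788058361691947148 = 3930539904588870488177163283729230419230549088
Sum of its 46 digits: 215.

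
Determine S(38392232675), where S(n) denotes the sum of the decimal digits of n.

3+8+3+9+2+2+3+2+6+7+5 = 50

50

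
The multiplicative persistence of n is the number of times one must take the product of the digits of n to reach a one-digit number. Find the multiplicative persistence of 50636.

50636 → 0 (1 step)

1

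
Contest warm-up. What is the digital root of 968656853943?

9

9+6+8+6+5+6+8+5+3+9+4+3 = 72
7+2 = 9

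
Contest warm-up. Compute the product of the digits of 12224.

1×2×2×2×4 = 32

32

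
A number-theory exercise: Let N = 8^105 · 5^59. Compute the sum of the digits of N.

376

8^105 · 5^59 = 11579208923731619542357098500868790785326998466564056403945758400791312963993600000000000000000000000000000000000000000000000000000000000
Sum of its 137 digits: 376.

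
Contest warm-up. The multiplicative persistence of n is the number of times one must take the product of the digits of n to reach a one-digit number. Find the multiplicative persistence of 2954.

2954 → 360 → 0 (2 steps)

2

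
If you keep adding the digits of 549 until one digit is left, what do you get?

9

5+4+9 = 18
1+8 = 9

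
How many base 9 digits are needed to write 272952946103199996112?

272952946103199996112 in base 9 is 2440475826047378034477, which has 22 digits.

22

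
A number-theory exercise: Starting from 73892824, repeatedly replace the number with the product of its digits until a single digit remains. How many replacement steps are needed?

3

73892824 → 193536 → 2430 → 0 (3 steps)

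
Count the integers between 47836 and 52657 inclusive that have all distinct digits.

The integers in [47836, 52657] that have all distinct digits: 47836, 47839, 47850, 47851, 47852, 47853, …, 52648, 52649.
1598 qualify.

1598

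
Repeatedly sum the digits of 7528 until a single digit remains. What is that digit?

4

7+5+2+8 = 22
2+2 = 4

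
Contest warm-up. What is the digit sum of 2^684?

946

2^684 = 80263304161809898486953580976564463280492245526476651908848280381297792881730359224146523075524726123458602430056430323990164676669064390001339947061948865508349970567755807467524166227482951618519489314816
Sum of its 206 digits: 946.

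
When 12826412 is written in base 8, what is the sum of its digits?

32

12826412 in base 8 is 60733454.
Digit sum: 6+0+7+3+3+4+5+4 = 32.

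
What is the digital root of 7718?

5

7+7+1+8 = 23
2+3 = 5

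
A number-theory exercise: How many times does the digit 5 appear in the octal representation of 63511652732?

63511652732 in base 8 is 731145564574.
The digit 5 appears 3 times.

3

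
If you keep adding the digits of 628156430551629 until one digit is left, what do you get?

9

6+2+8+1+5+6+4+3+0+5+5+1+6+2+9 = 63
6+3 = 9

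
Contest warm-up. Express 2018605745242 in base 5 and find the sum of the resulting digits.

34

2018605745242 in base 5 is 231033101032321432.
Digit sum: 2+3+1+0+3+3+1+0+1+0+3+2+3+2+1+4+3+2 = 34.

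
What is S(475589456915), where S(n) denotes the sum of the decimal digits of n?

68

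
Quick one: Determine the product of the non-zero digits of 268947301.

72576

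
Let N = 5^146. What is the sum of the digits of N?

5^146 = 1121038771459853656738983666631932905024209553501212617405654627111832866148688481189310550689697265625
Sum of its 103 digits: 457.

457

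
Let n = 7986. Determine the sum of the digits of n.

30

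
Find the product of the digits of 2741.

56

2×7×4×1 = 56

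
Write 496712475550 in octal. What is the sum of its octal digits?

60

496712475550 in base 8 is 7164627561636.
Digit sum: 7+1+6+4+6+2+7+5+6+1+6+3+6 = 60.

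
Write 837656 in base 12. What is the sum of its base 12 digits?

28

837656 in base 12 is 344908.
Digit sum: 3+4+4+9+0+8 = 28.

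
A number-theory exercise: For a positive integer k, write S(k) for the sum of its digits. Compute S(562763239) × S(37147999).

2107

S(562763239) = 5+6+2+7+6+3+2+3+9 = 43.
S(37147999) = 3+7+1+4+7+9+9+9 = 49.
43 · 49 = 2107.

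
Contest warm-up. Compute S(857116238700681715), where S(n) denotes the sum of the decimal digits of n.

8+5+7+1+1+6+2+3+8+7+0+0+6+8+1+7+1+5 = 76

76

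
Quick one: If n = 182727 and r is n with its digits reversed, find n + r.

Reverse of 182727 is 727281.
182727 + 727281 = 910008

910008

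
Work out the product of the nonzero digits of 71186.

336

7×1×1×8×6 = 336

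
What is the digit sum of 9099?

9+0+9+9 = 27

27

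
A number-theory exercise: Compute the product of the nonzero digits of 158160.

1×5×8×1×6 = 240

240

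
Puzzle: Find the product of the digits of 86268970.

0

8×6×2×6×8×9×7×0 = 0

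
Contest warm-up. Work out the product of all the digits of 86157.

1680

8×6×1×5×7 = 1680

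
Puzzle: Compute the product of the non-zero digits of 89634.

8×9×6×3×4 = 5184

5184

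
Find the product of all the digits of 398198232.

186624

3×9×8×1×9×8×2×3×2 = 186624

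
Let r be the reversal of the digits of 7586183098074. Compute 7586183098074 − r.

2877279281217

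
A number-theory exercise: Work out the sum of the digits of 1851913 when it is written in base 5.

1851913 in base 5 is 433230123.
Digit sum: 4+3+3+2+3+0+1+2+3 = 21.

21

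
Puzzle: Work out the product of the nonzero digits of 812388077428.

9633792

8×1×2×3×8×8×7×7×4×2×8 = 9633792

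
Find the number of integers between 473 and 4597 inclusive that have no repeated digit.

2172

The integers in [473, 4597] that have no repeated digit: 473, 475, 476, 478, 479, 480, …, 4596, 4597.
2172 qualify.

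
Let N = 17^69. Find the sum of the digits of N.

404

17^69 = 7961145753492658188015880378976844387030440651052782229932477774154576998240582422097
Sum of its 85 digits: 404.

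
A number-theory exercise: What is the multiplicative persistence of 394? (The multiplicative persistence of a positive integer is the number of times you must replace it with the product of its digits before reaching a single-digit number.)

394 → 108 → 0 (2 steps)

2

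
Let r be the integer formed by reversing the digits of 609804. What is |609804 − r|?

200898

Reverse of 609804 is 408906.
|609804 − 408906| = 200898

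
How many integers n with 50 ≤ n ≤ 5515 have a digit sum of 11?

The integers in [50, 5515] that have a digit sum of 11: 56, 65, 74, 83, 92, 119, …, 5501, 5510.
292 qualify.

292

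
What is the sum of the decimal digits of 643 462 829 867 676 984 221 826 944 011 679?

167

6+4+3+4+6+2+8+2+9+8+6+7+6+7+6+9+8+4+2+2+1+8+2+6+9+4+4+0+1+1+6+7+9 = 167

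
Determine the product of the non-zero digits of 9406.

216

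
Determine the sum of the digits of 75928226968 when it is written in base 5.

24

75928226968 in base 5 is 2221000111230333.
Digit sum: 2+2+2+1+0+0+0+1+1+1+2+3+0+3+3+3 = 24.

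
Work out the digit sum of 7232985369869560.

88

7+2+3+2+9+8+5+3+6+9+8+6+9+5+6+0 = 88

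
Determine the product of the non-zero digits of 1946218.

1×9×4×6×2×1×8 = 3456

3456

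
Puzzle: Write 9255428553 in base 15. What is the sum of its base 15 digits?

35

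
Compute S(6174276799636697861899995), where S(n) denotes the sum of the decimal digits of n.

159

6+1+7+4+2+7+6+7+9+9+6+3+6+6+9+7+8+6+1+8+9+9+9+9+5 = 159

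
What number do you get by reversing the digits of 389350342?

243053983

Reversing 389350342 gives 243053983.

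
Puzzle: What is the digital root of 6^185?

The digital root of n equals n mod 9 (or 9 when 9 | n), so we need 6^185 mod 9.
6^185 ≡ 0 (mod 9), so the digital root is 9.

9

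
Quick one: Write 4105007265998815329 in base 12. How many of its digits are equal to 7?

4105007265998815329 in base 12 is 1A252BA716213412A9.
The digit 7 appears 1 time.

1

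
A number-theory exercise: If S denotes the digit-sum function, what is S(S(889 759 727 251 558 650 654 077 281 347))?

9

First digit sum: 153.
1+5+3 = 9.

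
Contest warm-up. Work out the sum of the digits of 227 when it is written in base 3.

7

227 in base 3 is 22102.
Digit sum: 2+2+1+0+2 = 7.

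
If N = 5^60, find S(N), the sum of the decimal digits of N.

199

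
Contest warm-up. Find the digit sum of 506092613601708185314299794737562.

5+0+6+0+9+2+6+1+3+6+0+1+7+0+8+1+8+5+3+1+4+2+9+9+7+9+4+7+3+7+5+6+2 = 146

146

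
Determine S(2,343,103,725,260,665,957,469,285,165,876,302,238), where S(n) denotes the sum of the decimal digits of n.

2+3+4+3+1+0+3+7+2+5+2+6+0+6+6+5+9+5+7+4+6+9+2+8+5+1+6+5+8+7+6+3+0+2+2+3+8 = 161

161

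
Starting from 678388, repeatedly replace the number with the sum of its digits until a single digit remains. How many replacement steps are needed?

678388 → 40 → 4 (2 steps)

2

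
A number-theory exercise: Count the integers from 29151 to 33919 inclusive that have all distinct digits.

1283

The integers in [29151, 33919] that have all distinct digits: 29153, 29154, 29156, 29157, 29158, 29160, …, 32986, 32987.
1283 qualify.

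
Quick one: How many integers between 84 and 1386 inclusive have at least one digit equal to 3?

397

The integers in [84, 1386] that have at least one digit equal to 3: 93, 103, 113, 123, 130, 131, …, 1385, 1386.
397 qualify.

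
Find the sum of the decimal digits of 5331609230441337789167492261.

5+3+3+1+6+0+9+2+3+0+4+4+1+3+3+7+7+8+9+1+6+7+4+9+2+2+6+1 = 116

116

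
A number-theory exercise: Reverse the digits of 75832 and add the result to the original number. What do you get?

99689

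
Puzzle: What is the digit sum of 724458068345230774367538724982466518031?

7+2+4+4+5+8+0+6+8+3+4+5+2+3+0+7+7+4+3+6+7+5+3+8+7+2+4+9+8+2+4+6+6+5+1+8+0+3+1 = 177

177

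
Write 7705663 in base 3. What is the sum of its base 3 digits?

7705663 in base 3 is 112111111011221.
Digit sum: 1+1+2+1+1+1+1+1+1+0+1+1+2+2+1 = 17.

17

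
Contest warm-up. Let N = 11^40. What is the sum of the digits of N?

205

11^40 = 452592555681759518058893560348969204658401
Sum of its 42 digits: 205.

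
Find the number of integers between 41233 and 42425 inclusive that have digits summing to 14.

The integers in [41233, 42425] that have digits summing to 14: 41234, 41243, 41252, 41261, 41270, 41306, …, 42413, 42422.
66 qualify.

66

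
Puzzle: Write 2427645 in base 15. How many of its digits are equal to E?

2427645 in base 15 is 32E480.
The digit E appears 1 time.

1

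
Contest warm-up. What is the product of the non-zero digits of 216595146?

64800

2×1×6×5×9×5×1×4×6 = 64800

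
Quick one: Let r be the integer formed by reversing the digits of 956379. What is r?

Reversing 956379 gives 973659.

973659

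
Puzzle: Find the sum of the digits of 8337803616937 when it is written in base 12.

8337803616937 in base 12 is B27B09689A61.
Digit sum: 11+2+7+11+0+9+6+8+9+10+6+1 = 80.

80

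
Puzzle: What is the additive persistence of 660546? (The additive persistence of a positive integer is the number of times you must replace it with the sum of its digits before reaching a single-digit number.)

2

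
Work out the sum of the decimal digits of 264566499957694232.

98

2+6+4+5+6+6+4+9+9+9+5+7+6+9+4+2+3+2 = 98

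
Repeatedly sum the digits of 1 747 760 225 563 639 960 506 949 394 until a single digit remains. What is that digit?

2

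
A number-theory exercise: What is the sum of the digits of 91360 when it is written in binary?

91360 in base 2 is 10110010011100000.
Digit sum: 1+0+1+1+0+0+1+0+0+1+1+1+0+0+0+0+0 = 7.

7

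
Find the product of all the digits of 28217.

224

2×8×2×1×7 = 224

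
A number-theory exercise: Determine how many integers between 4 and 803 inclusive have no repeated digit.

594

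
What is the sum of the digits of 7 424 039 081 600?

7+4+2+4+0+3+9+0+8+1+6+0+0 = 44

44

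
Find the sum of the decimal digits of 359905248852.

60

3+5+9+9+0+5+2+4+8+8+5+2 = 60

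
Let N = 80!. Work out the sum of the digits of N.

450

80! = 71569457046263802294811533723186532165584657342365752577109445058227039255480148842668944867280814080000000000000000000
Sum of its 119 digits: 450.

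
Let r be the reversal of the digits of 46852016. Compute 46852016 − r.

-14173848

Reverse of 46852016 is 61025864.
46852016 − 61025864 = -14173848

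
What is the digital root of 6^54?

The digital root of n equals n mod 9 (or 9 when 9 | n), so we need 6^54 mod 9.
6^54 ≡ 0 (mod 9), so the digital root is 9.

9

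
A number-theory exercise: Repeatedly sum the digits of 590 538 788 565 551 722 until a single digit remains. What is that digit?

1

5+9+0+5+3+8+7+8+8+5+6+5+5+5+1+7+2+2 = 91
9+1 = 10
1+0 = 1
(Equivalently, 590 538 788 565 551 722 mod 9 = 1.)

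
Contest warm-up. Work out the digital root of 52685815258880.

8

5+2+6+8+5+8+1+5+2+5+8+8+8+0 = 71
7+1 = 8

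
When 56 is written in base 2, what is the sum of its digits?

3

56 in base 2 is 111000.
Digit sum: 1+1+1+0+0+0 = 3.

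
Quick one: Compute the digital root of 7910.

8

7+9+1+0 = 17
1+7 = 8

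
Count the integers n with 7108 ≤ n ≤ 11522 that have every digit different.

The integers in [7108, 11522] that have every digit different: 7108, 7109, 7120, 7123, 7124, 7125, …, 10986, 10987.
1787 qualify.

1787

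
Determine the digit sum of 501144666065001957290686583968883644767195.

5+0+1+1+4+4+6+6+6+0+6+5+0+0+1+9+5+7+2+9+0+6+8+6+5+8+3+9+6+8+8+8+3+6+4+4+7+6+7+1+9+5 = 204

204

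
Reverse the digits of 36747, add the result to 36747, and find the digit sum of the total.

9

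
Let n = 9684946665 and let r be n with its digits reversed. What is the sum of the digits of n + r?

36

Reversal of 9684946665 is 5666494869; 9684946665 + 5666494869 = 15351441534.
Digit sum of 15351441534: 1+5+3+5+1+4+4+1+5+3+4 = 36.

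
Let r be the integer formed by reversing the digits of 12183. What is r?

Reversing 12183 gives 38121.

38121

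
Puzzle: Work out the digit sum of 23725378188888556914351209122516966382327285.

2+3+7+2+5+3+7+8+1+8+8+8+8+8+5+5+6+9+1+4+3+5+1+2+0+9+1+2+2+5+1+6+9+6+6+3+8+2+3+2+7+2+8+5 = 206

206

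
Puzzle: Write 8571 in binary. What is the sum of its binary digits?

8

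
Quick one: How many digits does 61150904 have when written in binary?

26

61150904 in base 2 is 11101001010001011010111000, which has 26 digits.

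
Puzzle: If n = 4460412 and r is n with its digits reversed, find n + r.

6601056

Reverse of 4460412 is 2140644.
4460412 + 2140644 = 6601056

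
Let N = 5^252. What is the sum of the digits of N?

802

5^252 = 138178696881511114006181629804806393137856005830980502160379255522697468850598832927544120055556611624968756703138394617551921583149311147098448060432929196394979953765869140625
Sum of its 177 digits: 802.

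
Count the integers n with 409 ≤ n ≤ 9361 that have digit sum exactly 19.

626

The integers in [409, 9361] that have digit sum exactly 19: 469, 478, 487, 496, 559, 568, …, 9352, 9361.
626 qualify.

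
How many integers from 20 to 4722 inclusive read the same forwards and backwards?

The integers in [20, 4722] that read the same forwards and backwards: 22, 33, 44, 55, 66, 77, …, 4554, 4664.
135 qualify.

135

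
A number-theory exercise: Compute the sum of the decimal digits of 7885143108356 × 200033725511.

7885143108356 × 200033725511 = 1577294552151837434469916
Sum of its 25 digits: 118.

118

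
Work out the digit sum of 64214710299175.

6+4+2+1+4+7+1+0+2+9+9+1+7+5 = 58

58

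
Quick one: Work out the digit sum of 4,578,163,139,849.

68

4+5+7+8+1+6+3+1+3+9+8+4+9 = 68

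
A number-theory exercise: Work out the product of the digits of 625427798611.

10160640

6×2×5×4×2×7×7×9×8×6×1×1 = 10160640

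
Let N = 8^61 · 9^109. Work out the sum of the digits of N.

648

8^61 · 9^109 = 1261603064932175443253807084601785828130156062673437294925457214739311603060426552237101047894838350410093682171374736204039506990164408583896551867715537600512
Sum of its 160 digits: 648.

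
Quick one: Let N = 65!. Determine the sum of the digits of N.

65! = 8247650592082470666723170306785496252186258551345437492922123134388955774976000000000000000
Sum of its 91 digits: 351.

351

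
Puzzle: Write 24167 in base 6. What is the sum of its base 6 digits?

17

24167 in base 6 is 303515.
Digit sum: 3+0+3+5+1+5 = 17.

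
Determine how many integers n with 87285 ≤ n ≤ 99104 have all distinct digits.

The integers in [87285, 99104] that have all distinct digits: 87290, 87291, 87293, 87294, 87295, 87296, …, 98764, 98765.
3576 qualify.

3576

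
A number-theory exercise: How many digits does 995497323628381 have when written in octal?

17

995497323628381 in base 8 is 34226311026303535, which has 17 digits.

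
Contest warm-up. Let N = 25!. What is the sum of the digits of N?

25! = 15511210043330985984000000
Sum of its 26 digits: 72.

72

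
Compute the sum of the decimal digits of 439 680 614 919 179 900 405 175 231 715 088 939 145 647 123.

197

4+3+9+6+8+0+6+1+4+9+1+9+1+7+9+9+0+0+4+0+5+1+7+5+2+3+1+7+1+5+0+8+8+9+3+9+1+4+5+6+4+7+1+2+3 = 197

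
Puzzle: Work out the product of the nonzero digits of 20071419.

504

2×7×1×4×1×9 = 504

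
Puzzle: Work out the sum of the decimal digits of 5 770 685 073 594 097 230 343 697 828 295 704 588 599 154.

5+7+7+0+6+8+5+0+7+3+5+9+4+0+9+7+2+3+0+3+4+3+6+9+7+8+2+8+2+9+5+7+0+4+5+8+8+5+9+9+1+5+4 = 218

218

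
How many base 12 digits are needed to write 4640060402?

9

4640060402 in base 12 is A95B44182, which has 9 digits.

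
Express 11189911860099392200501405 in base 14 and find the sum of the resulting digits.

139

11189911860099392200501405 in base 14 is 97A54691D0656053AC30CD.
Digit sum: 9+7+10+5+4+6+9+1+13+0+6+5+6+0+5+3+10+12+3+0+12+13 = 139.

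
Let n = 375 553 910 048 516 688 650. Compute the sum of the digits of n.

3+7+5+5+5+3+9+1+0+0+4+8+5+1+6+6+8+8+6+5+0 = 95

95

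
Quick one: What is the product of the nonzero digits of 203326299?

2×3×3×2×6×2×9×9 = 34992

34992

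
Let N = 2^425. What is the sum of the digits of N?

2^425 = 86645927941275464361825443254471365732388658605494267974077486894206915868925800719999200190754361815543475342543861619655442432
Sum of its 128 digits: 608.

608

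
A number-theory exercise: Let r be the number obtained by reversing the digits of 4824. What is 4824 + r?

9108

Reverse of 4824 is 4284.
4824 + 4284 = 9108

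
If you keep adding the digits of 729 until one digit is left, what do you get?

7+2+9 = 18
1+8 = 9

9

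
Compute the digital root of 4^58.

4

The digital root of n equals n mod 9 (or 9 when 9 | n), so we need 4^58 mod 9.
4^58 ≡ 4 (mod 9), so the digital root is 4.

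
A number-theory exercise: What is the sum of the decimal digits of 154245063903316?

1+5+4+2+4+5+0+6+3+9+0+3+3+1+6 = 52

52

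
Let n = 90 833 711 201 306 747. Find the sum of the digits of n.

62

9+0+8+3+3+7+1+1+2+0+1+3+0+6+7+4+7 = 62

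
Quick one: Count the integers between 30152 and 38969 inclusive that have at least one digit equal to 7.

The integers in [30152, 38969] that have at least one digit equal to 7: 30157, 30167, 30170, 30171, 30172, 30173, …, 38957, 38967.
3132 qualify.

3132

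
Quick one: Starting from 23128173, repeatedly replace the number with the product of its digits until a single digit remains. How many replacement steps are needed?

2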